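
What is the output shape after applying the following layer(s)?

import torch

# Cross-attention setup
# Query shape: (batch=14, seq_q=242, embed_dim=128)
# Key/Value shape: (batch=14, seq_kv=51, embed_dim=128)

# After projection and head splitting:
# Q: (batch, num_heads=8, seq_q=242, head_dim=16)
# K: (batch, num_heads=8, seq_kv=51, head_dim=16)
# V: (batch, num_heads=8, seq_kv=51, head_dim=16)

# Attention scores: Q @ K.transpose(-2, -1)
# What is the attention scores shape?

Input shape: (14, 242, 128)
Output shape: (14, 8, 242, 51)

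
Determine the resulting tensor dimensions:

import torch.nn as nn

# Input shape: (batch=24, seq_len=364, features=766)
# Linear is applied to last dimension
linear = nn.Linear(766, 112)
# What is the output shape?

Input shape: (24, 364, 766)
Output shape: (24, 364, 112)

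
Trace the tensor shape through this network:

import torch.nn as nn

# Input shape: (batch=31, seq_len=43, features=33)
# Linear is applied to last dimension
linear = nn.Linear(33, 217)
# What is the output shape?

Input shape: (31, 43, 33)
Output shape: (31, 43, 217)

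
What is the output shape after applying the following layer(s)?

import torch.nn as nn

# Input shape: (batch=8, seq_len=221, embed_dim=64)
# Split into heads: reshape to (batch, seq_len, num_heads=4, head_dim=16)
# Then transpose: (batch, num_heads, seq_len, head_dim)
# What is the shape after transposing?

Input shape: (8, 221, 64)
  -> after reshape: (8, 221, 4, 16)
Output shape: (8, 4, 221, 16)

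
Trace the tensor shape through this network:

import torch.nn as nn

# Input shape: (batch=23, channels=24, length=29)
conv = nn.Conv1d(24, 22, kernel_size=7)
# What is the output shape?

Input shape: (23, 24, 29)
Output shape: (23, 22, 23)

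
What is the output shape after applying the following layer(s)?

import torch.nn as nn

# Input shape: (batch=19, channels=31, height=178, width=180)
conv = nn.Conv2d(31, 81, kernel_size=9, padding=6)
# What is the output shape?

Input shape: (19, 31, 178, 180)
Output shape: (19, 81, 182, 184)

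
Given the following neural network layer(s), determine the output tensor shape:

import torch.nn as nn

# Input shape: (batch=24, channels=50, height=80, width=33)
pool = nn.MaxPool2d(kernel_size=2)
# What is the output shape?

Input shape: (24, 50, 80, 33)
Output shape: (24, 50, 40, 16)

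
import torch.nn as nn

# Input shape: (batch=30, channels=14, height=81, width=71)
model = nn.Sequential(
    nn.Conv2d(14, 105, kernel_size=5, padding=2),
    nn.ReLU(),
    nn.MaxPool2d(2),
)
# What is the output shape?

Input shape: (30, 14, 81, 71)
  -> after Conv2d: (30, 105, 81, 71)
  -> after ReLU: (30, 105, 81, 71)
Output shape: (30, 105, 40, 35)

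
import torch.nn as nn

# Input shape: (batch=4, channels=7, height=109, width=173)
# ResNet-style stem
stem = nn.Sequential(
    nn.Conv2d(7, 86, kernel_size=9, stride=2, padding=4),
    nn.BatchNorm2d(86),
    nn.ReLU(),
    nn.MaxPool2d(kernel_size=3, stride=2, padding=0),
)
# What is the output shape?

Input shape: (4, 7, 109, 173)
  -> after Conv2d 9x9 stride=2: (4, 86, 55, 87)
Output shape: (4, 86, 27, 43)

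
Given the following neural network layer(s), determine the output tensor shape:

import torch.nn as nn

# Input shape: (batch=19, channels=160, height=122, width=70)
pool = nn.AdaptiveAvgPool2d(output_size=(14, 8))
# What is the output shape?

Input shape: (19, 160, 122, 70)
Output shape: (19, 160, 14, 8)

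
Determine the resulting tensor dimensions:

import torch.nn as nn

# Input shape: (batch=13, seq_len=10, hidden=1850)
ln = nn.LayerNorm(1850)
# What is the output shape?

Input shape: (13, 10, 1850)
Output shape: (13, 10, 1850)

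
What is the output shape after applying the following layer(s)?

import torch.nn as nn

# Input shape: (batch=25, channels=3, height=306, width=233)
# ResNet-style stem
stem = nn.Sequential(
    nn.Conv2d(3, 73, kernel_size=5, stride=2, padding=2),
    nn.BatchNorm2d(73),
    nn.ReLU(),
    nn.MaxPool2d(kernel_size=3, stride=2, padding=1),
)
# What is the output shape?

Input shape: (25, 3, 306, 233)
  -> after Conv2d 5x5 stride=2: (25, 73, 153, 117)
Output shape: (25, 73, 77, 59)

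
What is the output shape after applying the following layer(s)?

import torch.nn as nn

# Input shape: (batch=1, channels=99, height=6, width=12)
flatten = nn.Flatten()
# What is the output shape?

Input shape: (1, 99, 6, 12)
Output shape: (1, 7128)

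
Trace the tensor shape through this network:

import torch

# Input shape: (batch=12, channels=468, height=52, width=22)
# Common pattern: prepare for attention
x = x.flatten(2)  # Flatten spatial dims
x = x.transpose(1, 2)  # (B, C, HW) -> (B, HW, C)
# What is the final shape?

Input shape: (12, 468, 52, 22)
  -> after flatten(2): (12, 468, 1144)
Output shape: (12, 1144, 468)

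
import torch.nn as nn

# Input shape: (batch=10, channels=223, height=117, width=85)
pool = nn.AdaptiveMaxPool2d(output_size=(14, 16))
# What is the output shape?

Input shape: (10, 223, 117, 85)
Output shape: (10, 223, 14, 16)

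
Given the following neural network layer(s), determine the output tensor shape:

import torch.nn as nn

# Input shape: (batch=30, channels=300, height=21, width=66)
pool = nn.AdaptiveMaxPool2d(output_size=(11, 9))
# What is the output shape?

Input shape: (30, 300, 21, 66)
Output shape: (30, 300, 11, 9)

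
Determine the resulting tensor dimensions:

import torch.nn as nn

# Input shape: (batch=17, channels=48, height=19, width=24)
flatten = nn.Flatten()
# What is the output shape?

Input shape: (17, 48, 19, 24)
Output shape: (17, 21888)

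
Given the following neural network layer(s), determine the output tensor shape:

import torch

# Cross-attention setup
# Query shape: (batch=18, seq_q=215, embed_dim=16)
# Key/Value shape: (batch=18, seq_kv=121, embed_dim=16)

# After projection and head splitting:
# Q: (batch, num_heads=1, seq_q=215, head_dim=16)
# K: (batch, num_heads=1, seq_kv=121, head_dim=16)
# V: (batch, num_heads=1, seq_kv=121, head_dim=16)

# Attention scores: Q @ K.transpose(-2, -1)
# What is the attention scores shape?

Input shape: (18, 215, 16)
Output shape: (18, 1, 215, 121)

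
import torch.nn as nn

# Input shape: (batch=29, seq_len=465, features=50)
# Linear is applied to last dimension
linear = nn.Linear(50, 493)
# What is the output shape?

Input shape: (29, 465, 50)
Output shape: (29, 465, 493)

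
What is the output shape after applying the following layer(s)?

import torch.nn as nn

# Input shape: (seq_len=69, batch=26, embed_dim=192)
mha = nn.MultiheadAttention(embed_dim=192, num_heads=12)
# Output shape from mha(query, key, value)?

Input shape: (69, 26, 192)
Output shape: (69, 26, 192)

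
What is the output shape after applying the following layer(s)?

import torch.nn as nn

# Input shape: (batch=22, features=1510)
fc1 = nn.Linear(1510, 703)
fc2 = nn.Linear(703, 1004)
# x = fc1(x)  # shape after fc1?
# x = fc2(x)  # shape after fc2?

Input shape: (22, 1510)
  -> after fc1: (22, 703)
Output shape: (22, 1004)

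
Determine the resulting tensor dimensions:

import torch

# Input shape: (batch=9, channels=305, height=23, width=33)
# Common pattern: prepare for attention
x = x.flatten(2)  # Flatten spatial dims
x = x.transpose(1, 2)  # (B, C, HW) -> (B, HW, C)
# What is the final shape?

Input shape: (9, 305, 23, 33)
  -> after flatten(2): (9, 305, 759)
Output shape: (9, 759, 305)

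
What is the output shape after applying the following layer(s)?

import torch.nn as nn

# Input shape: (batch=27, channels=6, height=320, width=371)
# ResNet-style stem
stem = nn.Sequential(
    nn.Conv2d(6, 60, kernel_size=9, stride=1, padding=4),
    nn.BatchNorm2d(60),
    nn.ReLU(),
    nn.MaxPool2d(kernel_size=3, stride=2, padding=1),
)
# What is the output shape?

Input shape: (27, 6, 320, 371)
  -> after Conv2d 9x9 stride=1: (27, 60, 320, 371)
Output shape: (27, 60, 160, 186)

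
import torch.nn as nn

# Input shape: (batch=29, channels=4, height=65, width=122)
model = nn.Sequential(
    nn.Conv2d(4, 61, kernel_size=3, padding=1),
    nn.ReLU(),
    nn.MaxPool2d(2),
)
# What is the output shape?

Input shape: (29, 4, 65, 122)
  -> after Conv2d: (29, 61, 65, 122)
  -> after ReLU: (29, 61, 65, 122)
Output shape: (29, 61, 32, 61)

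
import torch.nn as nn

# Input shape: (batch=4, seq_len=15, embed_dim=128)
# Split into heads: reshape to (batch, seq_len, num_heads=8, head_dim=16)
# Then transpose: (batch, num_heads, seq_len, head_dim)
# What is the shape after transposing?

Input shape: (4, 15, 128)
  -> after reshape: (4, 15, 8, 16)
Output shape: (4, 8, 15, 16)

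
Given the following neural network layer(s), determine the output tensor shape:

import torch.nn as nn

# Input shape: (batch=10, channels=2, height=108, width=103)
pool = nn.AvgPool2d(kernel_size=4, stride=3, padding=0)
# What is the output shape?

Input shape: (10, 2, 108, 103)
Output shape: (10, 2, 35, 34)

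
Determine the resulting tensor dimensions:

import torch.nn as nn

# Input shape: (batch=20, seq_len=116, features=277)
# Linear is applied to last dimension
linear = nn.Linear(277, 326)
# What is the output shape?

Input shape: (20, 116, 277)
Output shape: (20, 116, 326)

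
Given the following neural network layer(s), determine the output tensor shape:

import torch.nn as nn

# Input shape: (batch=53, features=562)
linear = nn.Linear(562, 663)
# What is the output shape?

Input shape: (53, 562)
Output shape: (53, 663)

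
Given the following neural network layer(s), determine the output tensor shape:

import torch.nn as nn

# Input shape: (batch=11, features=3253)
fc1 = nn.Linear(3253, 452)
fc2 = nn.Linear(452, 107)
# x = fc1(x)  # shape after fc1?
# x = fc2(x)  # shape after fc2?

Input shape: (11, 3253)
  -> after fc1: (11, 452)
Output shape: (11, 107)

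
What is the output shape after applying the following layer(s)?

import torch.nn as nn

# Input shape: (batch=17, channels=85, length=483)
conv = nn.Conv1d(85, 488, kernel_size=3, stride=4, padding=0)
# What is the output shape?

Input shape: (17, 85, 483)
Output shape: (17, 488, 121)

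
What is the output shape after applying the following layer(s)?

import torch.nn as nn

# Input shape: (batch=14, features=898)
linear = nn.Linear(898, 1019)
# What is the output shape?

Input shape: (14, 898)
Output shape: (14, 1019)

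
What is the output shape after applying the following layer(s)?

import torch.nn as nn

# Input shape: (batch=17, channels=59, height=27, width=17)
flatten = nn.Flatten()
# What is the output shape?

Input shape: (17, 59, 27, 17)
Output shape: (17, 27081)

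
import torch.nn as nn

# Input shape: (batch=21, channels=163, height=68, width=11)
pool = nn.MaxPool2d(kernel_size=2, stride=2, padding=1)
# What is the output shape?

Input shape: (21, 163, 68, 11)
Output shape: (21, 163, 35, 6)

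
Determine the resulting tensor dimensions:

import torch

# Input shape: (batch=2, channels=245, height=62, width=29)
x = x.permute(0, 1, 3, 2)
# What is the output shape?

Input shape: (2, 245, 62, 29)
Output shape: (2, 245, 29, 62)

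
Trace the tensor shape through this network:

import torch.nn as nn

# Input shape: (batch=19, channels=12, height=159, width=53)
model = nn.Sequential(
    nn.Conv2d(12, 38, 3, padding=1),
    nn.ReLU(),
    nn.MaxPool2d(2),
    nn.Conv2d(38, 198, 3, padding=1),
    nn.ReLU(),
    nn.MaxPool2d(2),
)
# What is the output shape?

Input shape: (19, 12, 159, 53)
  -> after first Conv2d: (19, 38, 159, 53)
  -> after first MaxPool2d: (19, 38, 79, 26)
  -> after second Conv2d: (19, 198, 79, 26)
Output shape: (19, 198, 39, 13)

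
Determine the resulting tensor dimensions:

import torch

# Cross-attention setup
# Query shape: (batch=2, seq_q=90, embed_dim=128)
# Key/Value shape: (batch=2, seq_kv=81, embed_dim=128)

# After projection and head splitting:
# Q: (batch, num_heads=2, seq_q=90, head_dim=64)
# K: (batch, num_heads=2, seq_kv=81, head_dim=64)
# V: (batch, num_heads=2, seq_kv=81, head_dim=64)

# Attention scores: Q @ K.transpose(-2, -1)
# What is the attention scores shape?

Input shape: (2, 90, 128)
Output shape: (2, 2, 90, 81)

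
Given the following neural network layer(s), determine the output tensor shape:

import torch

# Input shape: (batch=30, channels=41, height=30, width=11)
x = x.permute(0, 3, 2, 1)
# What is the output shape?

Input shape: (30, 41, 30, 11)
Output shape: (30, 11, 30, 41)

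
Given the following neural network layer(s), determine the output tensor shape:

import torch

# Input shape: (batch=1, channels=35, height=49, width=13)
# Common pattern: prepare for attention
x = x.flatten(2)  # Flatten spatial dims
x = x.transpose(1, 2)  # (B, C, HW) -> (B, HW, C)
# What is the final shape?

Input shape: (1, 35, 49, 13)
  -> after flatten(2): (1, 35, 637)
Output shape: (1, 637, 35)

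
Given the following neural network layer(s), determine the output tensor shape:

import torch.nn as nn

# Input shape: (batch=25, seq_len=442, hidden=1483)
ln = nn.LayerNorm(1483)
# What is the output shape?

Input shape: (25, 442, 1483)
Output shape: (25, 442, 1483)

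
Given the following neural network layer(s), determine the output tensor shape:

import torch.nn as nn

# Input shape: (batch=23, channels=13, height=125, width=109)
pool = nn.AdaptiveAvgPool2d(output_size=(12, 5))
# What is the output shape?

Input shape: (23, 13, 125, 109)
Output shape: (23, 13, 12, 5)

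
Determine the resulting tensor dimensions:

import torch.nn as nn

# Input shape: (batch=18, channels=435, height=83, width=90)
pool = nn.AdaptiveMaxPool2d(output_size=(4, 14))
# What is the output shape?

Input shape: (18, 435, 83, 90)
Output shape: (18, 435, 4, 14)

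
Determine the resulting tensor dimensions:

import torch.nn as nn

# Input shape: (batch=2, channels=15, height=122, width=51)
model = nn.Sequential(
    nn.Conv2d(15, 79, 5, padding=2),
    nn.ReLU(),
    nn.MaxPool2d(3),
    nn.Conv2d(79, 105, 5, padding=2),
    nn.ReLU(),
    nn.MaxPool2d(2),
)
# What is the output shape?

Input shape: (2, 15, 122, 51)
  -> after first Conv2d: (2, 79, 122, 51)
  -> after first MaxPool2d: (2, 79, 40, 17)
  -> after second Conv2d: (2, 105, 40, 17)
Output shape: (2, 105, 20, 8)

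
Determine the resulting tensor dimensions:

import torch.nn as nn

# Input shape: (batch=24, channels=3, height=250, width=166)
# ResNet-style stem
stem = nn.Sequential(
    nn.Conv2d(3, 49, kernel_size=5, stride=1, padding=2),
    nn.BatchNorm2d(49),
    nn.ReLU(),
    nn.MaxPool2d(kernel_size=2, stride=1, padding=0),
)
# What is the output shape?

Input shape: (24, 3, 250, 166)
  -> after Conv2d 5x5 stride=1: (24, 49, 250, 166)
Output shape: (24, 49, 249, 165)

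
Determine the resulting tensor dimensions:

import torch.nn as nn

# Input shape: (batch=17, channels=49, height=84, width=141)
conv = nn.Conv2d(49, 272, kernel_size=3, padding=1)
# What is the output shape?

Input shape: (17, 49, 84, 141)
Output shape: (17, 272, 84, 141)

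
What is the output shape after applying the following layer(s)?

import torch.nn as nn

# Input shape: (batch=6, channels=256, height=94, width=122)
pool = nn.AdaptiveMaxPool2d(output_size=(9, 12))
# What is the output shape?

Input shape: (6, 256, 94, 122)
Output shape: (6, 256, 9, 12)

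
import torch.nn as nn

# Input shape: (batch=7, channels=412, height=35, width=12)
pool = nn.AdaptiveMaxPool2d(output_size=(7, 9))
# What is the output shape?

Input shape: (7, 412, 35, 12)
Output shape: (7, 412, 7, 9)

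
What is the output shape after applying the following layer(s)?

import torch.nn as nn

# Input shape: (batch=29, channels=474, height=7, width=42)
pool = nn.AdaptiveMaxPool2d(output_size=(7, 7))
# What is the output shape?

Input shape: (29, 474, 7, 42)
Output shape: (29, 474, 7, 7)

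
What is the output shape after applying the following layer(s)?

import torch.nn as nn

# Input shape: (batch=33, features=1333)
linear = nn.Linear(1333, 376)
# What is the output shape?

Input shape: (33, 1333)
Output shape: (33, 376)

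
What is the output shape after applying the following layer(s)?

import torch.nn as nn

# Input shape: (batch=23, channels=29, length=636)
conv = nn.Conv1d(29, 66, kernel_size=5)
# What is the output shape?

Input shape: (23, 29, 636)
Output shape: (23, 66, 632)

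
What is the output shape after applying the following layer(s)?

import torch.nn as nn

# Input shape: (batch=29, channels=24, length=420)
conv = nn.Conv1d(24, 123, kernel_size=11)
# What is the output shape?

Input shape: (29, 24, 420)
Output shape: (29, 123, 410)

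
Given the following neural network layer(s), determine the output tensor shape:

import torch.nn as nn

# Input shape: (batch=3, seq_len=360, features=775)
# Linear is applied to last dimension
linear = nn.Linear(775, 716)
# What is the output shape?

Input shape: (3, 360, 775)
Output shape: (3, 360, 716)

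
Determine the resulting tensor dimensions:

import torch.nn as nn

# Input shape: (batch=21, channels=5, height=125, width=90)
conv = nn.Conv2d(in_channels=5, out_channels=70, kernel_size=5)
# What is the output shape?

Input shape: (21, 5, 125, 90)
Output shape: (21, 70, 121, 86)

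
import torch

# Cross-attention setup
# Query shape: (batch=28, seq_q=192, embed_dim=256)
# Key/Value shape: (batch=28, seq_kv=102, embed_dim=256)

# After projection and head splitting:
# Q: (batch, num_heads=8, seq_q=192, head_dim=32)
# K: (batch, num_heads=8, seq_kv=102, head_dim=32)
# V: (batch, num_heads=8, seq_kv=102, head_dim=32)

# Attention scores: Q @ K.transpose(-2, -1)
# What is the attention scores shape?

Input shape: (28, 192, 256)
Output shape: (28, 8, 192, 102)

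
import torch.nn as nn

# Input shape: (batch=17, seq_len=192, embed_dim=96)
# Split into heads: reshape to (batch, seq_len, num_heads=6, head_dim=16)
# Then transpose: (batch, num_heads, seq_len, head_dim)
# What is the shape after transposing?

Input shape: (17, 192, 96)
  -> after reshape: (17, 192, 6, 16)
Output shape: (17, 6, 192, 16)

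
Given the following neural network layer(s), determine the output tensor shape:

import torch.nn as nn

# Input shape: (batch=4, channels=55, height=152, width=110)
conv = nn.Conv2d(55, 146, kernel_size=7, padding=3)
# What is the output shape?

Input shape: (4, 55, 152, 110)
Output shape: (4, 146, 152, 110)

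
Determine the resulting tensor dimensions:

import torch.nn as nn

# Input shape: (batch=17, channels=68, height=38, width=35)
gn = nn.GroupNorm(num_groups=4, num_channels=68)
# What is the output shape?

Input shape: (17, 68, 38, 35)
Output shape: (17, 68, 38, 35)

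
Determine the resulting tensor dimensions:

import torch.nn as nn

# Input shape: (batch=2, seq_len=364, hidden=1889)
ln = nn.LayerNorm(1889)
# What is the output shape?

Input shape: (2, 364, 1889)
Output shape: (2, 364, 1889)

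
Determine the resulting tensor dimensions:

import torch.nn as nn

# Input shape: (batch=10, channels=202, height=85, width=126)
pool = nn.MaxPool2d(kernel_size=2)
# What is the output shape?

Input shape: (10, 202, 85, 126)
Output shape: (10, 202, 42, 63)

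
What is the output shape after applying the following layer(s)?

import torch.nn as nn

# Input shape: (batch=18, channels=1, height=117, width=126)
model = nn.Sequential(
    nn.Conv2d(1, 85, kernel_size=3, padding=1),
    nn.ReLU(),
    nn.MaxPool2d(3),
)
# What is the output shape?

Input shape: (18, 1, 117, 126)
  -> after Conv2d: (18, 85, 117, 126)
  -> after ReLU: (18, 85, 117, 126)
Output shape: (18, 85, 39, 42)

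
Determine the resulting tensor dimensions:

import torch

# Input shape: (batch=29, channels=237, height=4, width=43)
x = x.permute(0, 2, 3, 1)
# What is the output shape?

Input shape: (29, 237, 4, 43)
Output shape: (29, 4, 43, 237)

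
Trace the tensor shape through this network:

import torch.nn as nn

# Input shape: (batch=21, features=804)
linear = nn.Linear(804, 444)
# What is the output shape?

Input shape: (21, 804)
Output shape: (21, 444)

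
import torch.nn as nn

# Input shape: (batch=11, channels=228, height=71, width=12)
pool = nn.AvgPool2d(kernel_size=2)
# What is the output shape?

Input shape: (11, 228, 71, 12)
Output shape: (11, 228, 35, 6)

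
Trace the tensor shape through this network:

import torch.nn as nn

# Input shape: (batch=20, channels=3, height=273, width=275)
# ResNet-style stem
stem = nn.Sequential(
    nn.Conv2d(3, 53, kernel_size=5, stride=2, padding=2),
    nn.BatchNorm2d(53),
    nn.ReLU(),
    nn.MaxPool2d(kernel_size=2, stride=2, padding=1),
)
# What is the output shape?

Input shape: (20, 3, 273, 275)
  -> after Conv2d 5x5 stride=2: (20, 53, 137, 138)
Output shape: (20, 53, 69, 70)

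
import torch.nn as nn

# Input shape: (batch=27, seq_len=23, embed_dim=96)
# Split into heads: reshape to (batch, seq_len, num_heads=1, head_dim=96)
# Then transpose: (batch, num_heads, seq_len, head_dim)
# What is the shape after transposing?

Input shape: (27, 23, 96)
  -> after reshape: (27, 23, 1, 96)
Output shape: (27, 1, 23, 96)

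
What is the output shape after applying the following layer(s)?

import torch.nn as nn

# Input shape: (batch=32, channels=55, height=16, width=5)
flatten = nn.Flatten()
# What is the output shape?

Input shape: (32, 55, 16, 5)
Output shape: (32, 4400)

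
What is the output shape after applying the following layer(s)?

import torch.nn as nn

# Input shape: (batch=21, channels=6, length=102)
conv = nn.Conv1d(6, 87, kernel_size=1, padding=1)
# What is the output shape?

Input shape: (21, 6, 102)
Output shape: (21, 87, 104)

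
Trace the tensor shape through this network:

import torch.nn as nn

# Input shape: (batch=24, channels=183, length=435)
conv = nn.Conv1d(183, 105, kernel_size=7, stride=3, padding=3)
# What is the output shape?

Input shape: (24, 183, 435)
Output shape: (24, 105, 145)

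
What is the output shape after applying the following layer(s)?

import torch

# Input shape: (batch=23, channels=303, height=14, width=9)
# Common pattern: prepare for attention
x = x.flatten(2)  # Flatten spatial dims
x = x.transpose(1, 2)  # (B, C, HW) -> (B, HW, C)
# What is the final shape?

Input shape: (23, 303, 14, 9)
  -> after flatten(2): (23, 303, 126)
Output shape: (23, 126, 303)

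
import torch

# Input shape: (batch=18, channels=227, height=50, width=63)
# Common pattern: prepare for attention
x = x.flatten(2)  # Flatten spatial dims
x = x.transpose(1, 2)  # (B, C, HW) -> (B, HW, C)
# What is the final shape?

Input shape: (18, 227, 50, 63)
  -> after flatten(2): (18, 227, 3150)
Output shape: (18, 3150, 227)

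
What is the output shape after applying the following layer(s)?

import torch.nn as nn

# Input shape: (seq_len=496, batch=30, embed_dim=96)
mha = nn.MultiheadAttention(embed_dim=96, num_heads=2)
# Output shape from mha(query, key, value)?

Input shape: (496, 30, 96)
Output shape: (496, 30, 96)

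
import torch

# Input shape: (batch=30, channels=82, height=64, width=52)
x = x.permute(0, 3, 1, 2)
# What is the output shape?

Input shape: (30, 82, 64, 52)
Output shape: (30, 52, 82, 64)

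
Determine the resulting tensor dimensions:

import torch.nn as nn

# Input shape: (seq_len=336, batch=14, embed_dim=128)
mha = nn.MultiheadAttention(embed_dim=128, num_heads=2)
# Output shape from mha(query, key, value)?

Input shape: (336, 14, 128)
Output shape: (336, 14, 128)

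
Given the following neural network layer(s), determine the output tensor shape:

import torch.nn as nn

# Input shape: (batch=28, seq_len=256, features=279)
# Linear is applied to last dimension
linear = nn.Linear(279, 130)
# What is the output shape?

Input shape: (28, 256, 279)
Output shape: (28, 256, 130)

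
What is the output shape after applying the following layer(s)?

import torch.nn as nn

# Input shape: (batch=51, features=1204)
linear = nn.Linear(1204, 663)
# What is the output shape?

Input shape: (51, 1204)
Output shape: (51, 663)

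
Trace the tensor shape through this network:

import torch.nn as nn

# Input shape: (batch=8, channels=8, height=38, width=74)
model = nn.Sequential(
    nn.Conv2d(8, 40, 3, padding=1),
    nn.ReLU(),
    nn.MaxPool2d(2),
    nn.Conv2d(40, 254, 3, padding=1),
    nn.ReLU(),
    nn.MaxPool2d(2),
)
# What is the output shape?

Input shape: (8, 8, 38, 74)
  -> after first Conv2d: (8, 40, 38, 74)
  -> after first MaxPool2d: (8, 40, 19, 37)
  -> after second Conv2d: (8, 254, 19, 37)
Output shape: (8, 254, 9, 18)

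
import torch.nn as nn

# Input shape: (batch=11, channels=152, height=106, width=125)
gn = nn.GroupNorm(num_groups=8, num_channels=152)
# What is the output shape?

Input shape: (11, 152, 106, 125)
Output shape: (11, 152, 106, 125)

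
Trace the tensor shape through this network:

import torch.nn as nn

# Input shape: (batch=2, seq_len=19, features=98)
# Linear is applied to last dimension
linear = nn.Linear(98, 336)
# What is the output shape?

Input shape: (2, 19, 98)
Output shape: (2, 19, 336)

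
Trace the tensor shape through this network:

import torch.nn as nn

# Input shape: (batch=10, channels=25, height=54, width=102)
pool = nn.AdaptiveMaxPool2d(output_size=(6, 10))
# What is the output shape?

Input shape: (10, 25, 54, 102)
Output shape: (10, 25, 6, 10)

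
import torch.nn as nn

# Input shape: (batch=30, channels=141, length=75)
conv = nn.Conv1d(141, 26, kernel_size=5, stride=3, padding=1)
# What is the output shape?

Input shape: (30, 141, 75)
Output shape: (30, 26, 25)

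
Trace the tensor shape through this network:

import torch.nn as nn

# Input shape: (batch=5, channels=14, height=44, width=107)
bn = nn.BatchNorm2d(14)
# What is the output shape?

Input shape: (5, 14, 44, 107)
Output shape: (5, 14, 44, 107)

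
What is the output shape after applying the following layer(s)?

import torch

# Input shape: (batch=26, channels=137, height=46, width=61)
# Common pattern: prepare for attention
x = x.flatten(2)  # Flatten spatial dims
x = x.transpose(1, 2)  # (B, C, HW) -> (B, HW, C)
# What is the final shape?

Input shape: (26, 137, 46, 61)
  -> after flatten(2): (26, 137, 2806)
Output shape: (26, 2806, 137)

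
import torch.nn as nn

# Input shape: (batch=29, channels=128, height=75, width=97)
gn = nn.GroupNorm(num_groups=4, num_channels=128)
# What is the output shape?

Input shape: (29, 128, 75, 97)
Output shape: (29, 128, 75, 97)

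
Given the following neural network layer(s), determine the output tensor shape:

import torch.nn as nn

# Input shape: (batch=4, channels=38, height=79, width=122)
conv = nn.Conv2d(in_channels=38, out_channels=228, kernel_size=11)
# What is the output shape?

Input shape: (4, 38, 79, 122)
Output shape: (4, 228, 69, 112)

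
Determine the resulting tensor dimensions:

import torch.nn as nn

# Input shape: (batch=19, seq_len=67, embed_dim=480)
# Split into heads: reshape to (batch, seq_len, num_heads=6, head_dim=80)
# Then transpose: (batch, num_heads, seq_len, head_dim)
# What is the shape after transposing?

Input shape: (19, 67, 480)
  -> after reshape: (19, 67, 6, 80)
Output shape: (19, 6, 67, 80)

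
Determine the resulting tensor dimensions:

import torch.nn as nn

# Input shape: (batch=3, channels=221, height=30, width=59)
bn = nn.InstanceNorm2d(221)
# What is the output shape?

Input shape: (3, 221, 30, 59)
Output shape: (3, 221, 30, 59)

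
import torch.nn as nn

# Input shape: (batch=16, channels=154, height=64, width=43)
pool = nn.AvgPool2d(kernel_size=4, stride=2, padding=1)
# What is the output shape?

Input shape: (16, 154, 64, 43)
Output shape: (16, 154, 32, 21)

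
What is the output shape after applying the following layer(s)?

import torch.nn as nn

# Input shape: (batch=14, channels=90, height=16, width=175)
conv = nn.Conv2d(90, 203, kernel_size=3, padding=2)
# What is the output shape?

Input shape: (14, 90, 16, 175)
Output shape: (14, 203, 18, 177)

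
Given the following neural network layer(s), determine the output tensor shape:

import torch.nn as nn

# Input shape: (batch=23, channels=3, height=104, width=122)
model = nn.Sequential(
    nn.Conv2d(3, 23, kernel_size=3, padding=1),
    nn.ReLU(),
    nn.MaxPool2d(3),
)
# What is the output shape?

Input shape: (23, 3, 104, 122)
  -> after Conv2d: (23, 23, 104, 122)
  -> after ReLU: (23, 23, 104, 122)
Output shape: (23, 23, 34, 40)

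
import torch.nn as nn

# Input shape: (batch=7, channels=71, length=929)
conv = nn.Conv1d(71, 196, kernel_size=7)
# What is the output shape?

Input shape: (7, 71, 929)
Output shape: (7, 196, 923)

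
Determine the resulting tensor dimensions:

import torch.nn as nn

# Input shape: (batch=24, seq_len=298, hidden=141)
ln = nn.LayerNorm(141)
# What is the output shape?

Input shape: (24, 298, 141)
Output shape: (24, 298, 141)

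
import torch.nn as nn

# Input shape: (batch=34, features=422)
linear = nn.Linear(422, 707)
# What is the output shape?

Input shape: (34, 422)
Output shape: (34, 707)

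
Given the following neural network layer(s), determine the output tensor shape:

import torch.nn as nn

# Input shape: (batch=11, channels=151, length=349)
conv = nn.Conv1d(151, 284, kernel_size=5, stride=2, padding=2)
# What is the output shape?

Input shape: (11, 151, 349)
Output shape: (11, 284, 175)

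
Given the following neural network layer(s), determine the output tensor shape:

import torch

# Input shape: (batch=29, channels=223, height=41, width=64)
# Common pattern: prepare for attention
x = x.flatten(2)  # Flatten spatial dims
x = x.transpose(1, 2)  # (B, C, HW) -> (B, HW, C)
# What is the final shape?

Input shape: (29, 223, 41, 64)
  -> after flatten(2): (29, 223, 2624)
Output shape: (29, 2624, 223)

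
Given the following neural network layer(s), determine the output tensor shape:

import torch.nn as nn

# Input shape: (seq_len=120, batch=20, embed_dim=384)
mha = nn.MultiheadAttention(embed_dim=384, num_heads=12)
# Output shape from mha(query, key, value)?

Input shape: (120, 20, 384)
Output shape: (120, 20, 384)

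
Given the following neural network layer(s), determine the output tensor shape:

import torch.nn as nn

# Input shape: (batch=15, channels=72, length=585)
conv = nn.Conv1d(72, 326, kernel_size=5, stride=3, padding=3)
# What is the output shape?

Input shape: (15, 72, 585)
Output shape: (15, 326, 196)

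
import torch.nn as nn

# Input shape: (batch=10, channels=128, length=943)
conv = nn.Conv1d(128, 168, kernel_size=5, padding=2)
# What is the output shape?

Input shape: (10, 128, 943)
Output shape: (10, 168, 943)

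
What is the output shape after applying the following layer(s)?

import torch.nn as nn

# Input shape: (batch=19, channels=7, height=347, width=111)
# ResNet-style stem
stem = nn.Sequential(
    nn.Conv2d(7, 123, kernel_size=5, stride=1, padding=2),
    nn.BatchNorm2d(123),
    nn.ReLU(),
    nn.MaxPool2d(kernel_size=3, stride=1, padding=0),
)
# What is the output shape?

Input shape: (19, 7, 347, 111)
  -> after Conv2d 5x5 stride=1: (19, 123, 347, 111)
Output shape: (19, 123, 345, 109)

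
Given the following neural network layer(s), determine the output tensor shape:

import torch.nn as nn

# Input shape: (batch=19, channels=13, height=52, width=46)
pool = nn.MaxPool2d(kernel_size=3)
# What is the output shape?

Input shape: (19, 13, 52, 46)
Output shape: (19, 13, 17, 15)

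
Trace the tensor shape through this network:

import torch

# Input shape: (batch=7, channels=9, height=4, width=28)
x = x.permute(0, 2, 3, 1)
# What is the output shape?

Input shape: (7, 9, 4, 28)
Output shape: (7, 4, 28, 9)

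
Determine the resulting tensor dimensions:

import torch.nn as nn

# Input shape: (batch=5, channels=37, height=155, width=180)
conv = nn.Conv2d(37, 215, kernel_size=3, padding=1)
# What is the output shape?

Input shape: (5, 37, 155, 180)
Output shape: (5, 215, 155, 180)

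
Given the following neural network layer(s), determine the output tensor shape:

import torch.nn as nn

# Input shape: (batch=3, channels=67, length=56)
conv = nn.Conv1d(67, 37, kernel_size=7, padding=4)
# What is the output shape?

Input shape: (3, 67, 56)
Output shape: (3, 37, 58)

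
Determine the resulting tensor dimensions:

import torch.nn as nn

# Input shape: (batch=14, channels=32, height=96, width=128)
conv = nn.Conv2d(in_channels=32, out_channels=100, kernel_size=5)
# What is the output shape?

Input shape: (14, 32, 96, 128)
Output shape: (14, 100, 92, 124)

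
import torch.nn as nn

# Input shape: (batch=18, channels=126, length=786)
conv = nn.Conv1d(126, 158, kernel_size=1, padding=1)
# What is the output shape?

Input shape: (18, 126, 786)
Output shape: (18, 158, 788)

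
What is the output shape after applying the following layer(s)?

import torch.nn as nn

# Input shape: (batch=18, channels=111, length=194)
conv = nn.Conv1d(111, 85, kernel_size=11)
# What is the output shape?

Input shape: (18, 111, 194)
Output shape: (18, 85, 184)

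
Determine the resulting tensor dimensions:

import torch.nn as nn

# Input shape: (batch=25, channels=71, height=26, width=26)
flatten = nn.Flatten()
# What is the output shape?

Input shape: (25, 71, 26, 26)
Output shape: (25, 47996)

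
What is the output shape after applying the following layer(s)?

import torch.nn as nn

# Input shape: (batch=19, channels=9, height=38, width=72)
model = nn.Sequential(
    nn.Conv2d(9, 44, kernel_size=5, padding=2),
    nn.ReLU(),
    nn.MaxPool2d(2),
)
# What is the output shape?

Input shape: (19, 9, 38, 72)
  -> after Conv2d: (19, 44, 38, 72)
  -> after ReLU: (19, 44, 38, 72)
Output shape: (19, 44, 19, 36)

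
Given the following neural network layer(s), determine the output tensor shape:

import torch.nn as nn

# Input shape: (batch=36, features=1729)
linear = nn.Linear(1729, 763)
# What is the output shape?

Input shape: (36, 1729)
Output shape: (36, 763)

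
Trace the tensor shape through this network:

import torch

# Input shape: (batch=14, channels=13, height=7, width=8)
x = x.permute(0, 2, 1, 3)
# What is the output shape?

Input shape: (14, 13, 7, 8)
Output shape: (14, 7, 13, 8)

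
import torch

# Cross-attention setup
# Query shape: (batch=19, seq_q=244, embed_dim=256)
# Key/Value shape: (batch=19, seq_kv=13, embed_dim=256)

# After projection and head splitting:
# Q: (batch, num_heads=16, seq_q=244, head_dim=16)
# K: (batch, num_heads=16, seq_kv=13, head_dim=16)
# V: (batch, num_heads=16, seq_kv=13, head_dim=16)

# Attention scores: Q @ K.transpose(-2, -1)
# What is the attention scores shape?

Input shape: (19, 244, 256)
Output shape: (19, 16, 244, 13)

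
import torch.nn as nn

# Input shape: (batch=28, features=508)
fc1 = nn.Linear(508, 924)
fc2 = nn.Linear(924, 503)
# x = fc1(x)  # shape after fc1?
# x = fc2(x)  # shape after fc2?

Input shape: (28, 508)
  -> after fc1: (28, 924)
Output shape: (28, 503)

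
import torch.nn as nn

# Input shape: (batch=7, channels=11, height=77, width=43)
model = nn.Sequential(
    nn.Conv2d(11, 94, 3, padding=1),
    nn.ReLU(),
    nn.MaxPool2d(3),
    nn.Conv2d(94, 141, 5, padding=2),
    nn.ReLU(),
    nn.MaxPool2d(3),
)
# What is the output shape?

Input shape: (7, 11, 77, 43)
  -> after first Conv2d: (7, 94, 77, 43)
  -> after first MaxPool2d: (7, 94, 25, 14)
  -> after second Conv2d: (7, 141, 25, 14)
Output shape: (7, 141, 8, 4)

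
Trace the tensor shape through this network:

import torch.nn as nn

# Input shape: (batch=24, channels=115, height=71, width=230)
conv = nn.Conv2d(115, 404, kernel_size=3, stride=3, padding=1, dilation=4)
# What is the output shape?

Input shape: (24, 115, 71, 230)
Output shape: (24, 404, 22, 75)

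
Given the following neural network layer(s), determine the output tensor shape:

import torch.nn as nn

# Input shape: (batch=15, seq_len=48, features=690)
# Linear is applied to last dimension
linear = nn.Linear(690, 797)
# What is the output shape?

Input shape: (15, 48, 690)
Output shape: (15, 48, 797)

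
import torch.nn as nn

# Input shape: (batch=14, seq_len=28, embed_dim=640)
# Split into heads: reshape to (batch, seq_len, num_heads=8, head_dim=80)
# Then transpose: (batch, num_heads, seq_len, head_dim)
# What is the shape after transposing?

Input shape: (14, 28, 640)
  -> after reshape: (14, 28, 8, 80)
Output shape: (14, 8, 28, 80)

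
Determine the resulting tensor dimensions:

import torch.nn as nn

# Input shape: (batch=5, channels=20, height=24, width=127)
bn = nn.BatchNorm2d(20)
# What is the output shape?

Input shape: (5, 20, 24, 127)
Output shape: (5, 20, 24, 127)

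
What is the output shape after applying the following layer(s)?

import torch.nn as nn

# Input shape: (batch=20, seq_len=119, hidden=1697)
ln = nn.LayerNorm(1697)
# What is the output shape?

Input shape: (20, 119, 1697)
Output shape: (20, 119, 1697)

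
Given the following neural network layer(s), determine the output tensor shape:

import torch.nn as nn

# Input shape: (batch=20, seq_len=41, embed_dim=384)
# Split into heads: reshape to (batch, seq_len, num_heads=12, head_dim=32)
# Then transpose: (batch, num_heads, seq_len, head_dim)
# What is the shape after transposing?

Input shape: (20, 41, 384)
  -> after reshape: (20, 41, 12, 32)
Output shape: (20, 12, 41, 32)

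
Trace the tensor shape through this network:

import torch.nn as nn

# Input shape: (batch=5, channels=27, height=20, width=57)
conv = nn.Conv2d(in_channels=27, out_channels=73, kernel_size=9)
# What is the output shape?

Input shape: (5, 27, 20, 57)
Output shape: (5, 73, 12, 49)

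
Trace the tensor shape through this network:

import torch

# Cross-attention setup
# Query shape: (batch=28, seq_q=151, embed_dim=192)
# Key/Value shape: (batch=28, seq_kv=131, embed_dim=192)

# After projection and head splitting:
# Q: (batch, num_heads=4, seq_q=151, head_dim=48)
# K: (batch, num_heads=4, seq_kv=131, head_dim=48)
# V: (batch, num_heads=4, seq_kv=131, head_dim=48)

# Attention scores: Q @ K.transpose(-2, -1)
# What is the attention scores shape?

Input shape: (28, 151, 192)
Output shape: (28, 4, 151, 131)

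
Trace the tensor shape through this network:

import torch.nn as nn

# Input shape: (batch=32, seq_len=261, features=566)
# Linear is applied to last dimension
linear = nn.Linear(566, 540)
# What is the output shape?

Input shape: (32, 261, 566)
Output shape: (32, 261, 540)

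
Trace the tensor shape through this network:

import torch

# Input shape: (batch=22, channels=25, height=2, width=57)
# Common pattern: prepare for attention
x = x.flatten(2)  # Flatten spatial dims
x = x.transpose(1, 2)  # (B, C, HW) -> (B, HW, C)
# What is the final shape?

Input shape: (22, 25, 2, 57)
  -> after flatten(2): (22, 25, 114)
Output shape: (22, 114, 25)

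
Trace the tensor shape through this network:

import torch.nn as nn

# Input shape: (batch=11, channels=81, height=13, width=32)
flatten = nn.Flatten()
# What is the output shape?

Input shape: (11, 81, 13, 32)
Output shape: (11, 33696)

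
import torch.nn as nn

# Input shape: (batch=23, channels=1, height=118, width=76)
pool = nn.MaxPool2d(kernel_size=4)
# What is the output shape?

Input shape: (23, 1, 118, 76)
Output shape: (23, 1, 29, 19)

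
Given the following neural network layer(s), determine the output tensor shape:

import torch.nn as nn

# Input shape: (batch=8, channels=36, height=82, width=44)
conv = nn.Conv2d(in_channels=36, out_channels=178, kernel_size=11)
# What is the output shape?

Input shape: (8, 36, 82, 44)
Output shape: (8, 178, 72, 34)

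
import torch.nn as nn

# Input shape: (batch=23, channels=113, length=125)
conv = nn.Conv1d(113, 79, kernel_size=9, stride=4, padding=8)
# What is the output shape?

Input shape: (23, 113, 125)
Output shape: (23, 79, 34)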